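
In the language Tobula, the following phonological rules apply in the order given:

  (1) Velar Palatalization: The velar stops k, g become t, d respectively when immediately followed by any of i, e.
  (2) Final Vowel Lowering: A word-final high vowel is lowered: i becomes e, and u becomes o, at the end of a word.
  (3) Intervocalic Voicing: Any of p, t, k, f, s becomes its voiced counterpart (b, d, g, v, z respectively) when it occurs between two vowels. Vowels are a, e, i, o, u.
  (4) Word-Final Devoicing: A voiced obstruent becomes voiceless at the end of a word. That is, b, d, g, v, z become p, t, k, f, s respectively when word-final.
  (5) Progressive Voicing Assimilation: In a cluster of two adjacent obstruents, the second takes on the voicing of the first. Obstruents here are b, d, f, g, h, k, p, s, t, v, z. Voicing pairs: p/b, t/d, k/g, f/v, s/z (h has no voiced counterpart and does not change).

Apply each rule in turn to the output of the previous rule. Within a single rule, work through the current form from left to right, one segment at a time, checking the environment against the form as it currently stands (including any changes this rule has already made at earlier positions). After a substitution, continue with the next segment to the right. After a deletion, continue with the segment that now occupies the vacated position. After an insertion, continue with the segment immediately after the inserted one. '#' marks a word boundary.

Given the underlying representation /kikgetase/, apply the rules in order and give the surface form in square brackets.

(1) Velar Palatalization: [kikgetase] → [tikdetase]
(2) Final Vowel Lowering: no change — [tikdetase]
(3) Intervocalic Voicing: [tikdetase] → [tikdedaze]
(4) Word-Final Devoicing: no change — [tikdedaze]
(5) Progressive Voicing Assimilation: [tikdedaze] → [tiktedaze]

[tiktedaze]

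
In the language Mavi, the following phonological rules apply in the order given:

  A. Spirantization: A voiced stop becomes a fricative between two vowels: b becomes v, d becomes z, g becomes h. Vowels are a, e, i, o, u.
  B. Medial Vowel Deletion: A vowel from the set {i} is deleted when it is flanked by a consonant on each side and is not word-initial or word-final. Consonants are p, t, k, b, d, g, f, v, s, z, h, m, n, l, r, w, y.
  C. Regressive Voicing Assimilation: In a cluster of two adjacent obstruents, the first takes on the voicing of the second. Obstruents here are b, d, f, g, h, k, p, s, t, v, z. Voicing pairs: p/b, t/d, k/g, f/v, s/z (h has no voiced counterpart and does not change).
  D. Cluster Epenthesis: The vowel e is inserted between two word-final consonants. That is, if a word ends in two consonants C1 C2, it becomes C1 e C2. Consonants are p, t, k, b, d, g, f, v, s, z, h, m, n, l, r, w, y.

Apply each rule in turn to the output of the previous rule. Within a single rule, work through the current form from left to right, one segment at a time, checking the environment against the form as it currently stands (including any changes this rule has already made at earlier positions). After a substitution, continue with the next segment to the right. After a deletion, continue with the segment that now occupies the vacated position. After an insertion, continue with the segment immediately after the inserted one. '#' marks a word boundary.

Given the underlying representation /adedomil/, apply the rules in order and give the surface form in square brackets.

A Spirantization: [adedomil] → [azezomil]
B Medial Vowel Deletion: [azezomil] → [azezoml]
C Regressive Voicing Assimilation: no change — [azezoml]
D Cluster Epenthesis: [azezoml] → [azezomel]

[azezomel]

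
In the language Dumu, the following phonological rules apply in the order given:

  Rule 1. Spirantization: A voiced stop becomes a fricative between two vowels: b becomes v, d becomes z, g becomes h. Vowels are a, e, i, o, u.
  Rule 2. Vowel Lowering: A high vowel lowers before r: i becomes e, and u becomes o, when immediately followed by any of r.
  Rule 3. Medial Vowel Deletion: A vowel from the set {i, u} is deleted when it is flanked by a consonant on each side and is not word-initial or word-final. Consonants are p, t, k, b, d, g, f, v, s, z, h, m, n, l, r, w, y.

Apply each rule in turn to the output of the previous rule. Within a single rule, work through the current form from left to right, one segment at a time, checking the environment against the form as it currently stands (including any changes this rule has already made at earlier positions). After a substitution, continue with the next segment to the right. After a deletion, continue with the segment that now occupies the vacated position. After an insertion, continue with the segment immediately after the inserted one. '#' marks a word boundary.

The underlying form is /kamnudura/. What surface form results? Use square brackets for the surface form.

[kamnzora]

Rule 1 Spirantization: [kamnudura] → [kamnuzura]
Rule 2 Vowel Lowering: [kamnuzura] → [kamnuzora]
Rule 3 Medial Vowel Deletion: [kamnuzora] → [kamnzora]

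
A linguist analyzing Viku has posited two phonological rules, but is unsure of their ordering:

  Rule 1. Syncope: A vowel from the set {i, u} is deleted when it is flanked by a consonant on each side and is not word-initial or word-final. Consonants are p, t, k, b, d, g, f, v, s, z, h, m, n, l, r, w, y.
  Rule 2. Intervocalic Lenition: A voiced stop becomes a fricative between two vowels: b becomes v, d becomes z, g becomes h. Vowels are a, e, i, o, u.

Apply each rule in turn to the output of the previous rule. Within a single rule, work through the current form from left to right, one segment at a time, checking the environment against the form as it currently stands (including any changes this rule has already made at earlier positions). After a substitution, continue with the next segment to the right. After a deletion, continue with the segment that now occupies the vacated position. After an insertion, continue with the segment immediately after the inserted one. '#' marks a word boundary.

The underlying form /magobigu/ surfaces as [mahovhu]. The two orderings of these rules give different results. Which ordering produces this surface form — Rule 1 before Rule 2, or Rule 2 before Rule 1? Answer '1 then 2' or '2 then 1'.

2 then 1

Order 1 then 2:
  1 Syncope: [magobigu] → [magobgu]
  2 Intervocalic Lenition: [magobgu] → [mahobgu]
  result: [mahobgu]
Order 2 then 1:
  2 Intervocalic Lenition: [magobigu] → [mahovihu]
  1 Syncope: [mahovihu] → [mahovhu]
  result: [mahovhu]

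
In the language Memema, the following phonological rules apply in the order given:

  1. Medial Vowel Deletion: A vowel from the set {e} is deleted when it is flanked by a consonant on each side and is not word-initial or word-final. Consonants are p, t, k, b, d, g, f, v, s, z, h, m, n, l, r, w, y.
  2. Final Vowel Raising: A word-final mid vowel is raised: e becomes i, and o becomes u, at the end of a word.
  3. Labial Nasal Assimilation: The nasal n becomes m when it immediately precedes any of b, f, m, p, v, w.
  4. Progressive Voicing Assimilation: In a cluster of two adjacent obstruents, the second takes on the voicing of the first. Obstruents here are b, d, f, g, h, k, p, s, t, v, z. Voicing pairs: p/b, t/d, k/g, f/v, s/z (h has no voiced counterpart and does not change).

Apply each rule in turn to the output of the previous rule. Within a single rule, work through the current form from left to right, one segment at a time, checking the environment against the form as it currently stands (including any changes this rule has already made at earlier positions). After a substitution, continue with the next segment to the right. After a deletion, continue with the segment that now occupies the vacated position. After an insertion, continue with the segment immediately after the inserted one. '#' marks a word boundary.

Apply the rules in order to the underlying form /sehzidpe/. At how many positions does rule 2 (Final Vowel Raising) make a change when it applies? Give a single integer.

1 Medial Vowel Deletion: [sehzidpe] → [shzidpe]
2 Final Vowel Raising: [shzidpe] → [shzidpi]
3 Labial Nasal Assimilation: no change — [shzidpi]
4 Progressive Voicing Assimilation: [shzidpi] → [shsidbi]
Rule 2 changed 1 position(s).

1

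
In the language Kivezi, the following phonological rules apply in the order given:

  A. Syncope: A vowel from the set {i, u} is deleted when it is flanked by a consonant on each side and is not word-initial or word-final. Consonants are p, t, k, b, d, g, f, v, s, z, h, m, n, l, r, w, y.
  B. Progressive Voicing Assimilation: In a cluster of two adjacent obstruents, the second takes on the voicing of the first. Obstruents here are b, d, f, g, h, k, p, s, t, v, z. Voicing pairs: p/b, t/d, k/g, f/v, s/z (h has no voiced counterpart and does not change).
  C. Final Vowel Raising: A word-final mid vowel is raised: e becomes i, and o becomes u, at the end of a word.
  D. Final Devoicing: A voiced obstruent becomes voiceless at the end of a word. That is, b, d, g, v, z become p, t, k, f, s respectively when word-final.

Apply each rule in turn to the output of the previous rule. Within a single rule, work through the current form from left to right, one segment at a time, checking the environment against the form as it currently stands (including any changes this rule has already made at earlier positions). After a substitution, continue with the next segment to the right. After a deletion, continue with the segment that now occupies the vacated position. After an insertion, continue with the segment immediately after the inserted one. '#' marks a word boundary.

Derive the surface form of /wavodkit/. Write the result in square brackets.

A Syncope: [wavodkit] → [wavodkt]
B Progressive Voicing Assimilation: [wavodkt] → [wavodgd]
C Final Vowel Raising: no change — [wavodgd]
D Final Devoicing: [wavodgd] → [wavodgt]

[wavodgt]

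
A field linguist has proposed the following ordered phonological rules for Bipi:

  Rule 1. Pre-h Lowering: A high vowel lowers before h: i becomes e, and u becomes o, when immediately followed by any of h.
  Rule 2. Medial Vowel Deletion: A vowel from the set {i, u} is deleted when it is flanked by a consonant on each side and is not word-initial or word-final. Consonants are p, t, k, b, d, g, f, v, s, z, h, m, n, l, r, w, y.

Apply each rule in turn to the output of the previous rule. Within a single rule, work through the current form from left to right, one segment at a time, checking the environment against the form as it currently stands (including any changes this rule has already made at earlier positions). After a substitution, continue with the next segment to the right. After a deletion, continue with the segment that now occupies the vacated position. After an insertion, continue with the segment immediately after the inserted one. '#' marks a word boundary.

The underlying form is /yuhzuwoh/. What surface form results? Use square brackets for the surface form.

[yohzwoh]

Rule 1 Pre-h Lowering: [yuhzuwoh] → [yohzuwoh]
Rule 2 Medial Vowel Deletion: [yohzuwoh] → [yohzwoh]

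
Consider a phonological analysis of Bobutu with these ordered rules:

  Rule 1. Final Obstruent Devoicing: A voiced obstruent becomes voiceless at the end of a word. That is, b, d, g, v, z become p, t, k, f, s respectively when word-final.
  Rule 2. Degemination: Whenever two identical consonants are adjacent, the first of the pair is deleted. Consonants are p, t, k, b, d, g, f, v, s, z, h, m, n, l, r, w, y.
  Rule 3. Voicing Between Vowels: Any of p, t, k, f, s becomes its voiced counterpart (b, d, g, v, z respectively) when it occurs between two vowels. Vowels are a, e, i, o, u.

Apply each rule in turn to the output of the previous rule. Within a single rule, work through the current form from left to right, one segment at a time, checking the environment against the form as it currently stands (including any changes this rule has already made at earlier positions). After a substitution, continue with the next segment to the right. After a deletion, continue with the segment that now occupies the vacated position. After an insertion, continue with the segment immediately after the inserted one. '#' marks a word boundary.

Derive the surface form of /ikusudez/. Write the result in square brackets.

[iguzudes]

Rule 1 Final Obstruent Devoicing: [ikusudez] → [ikusudes]
Rule 2 Degemination: no change — [ikusudes]
Rule 3 Voicing Between Vowels: [ikusudes] → [iguzudes]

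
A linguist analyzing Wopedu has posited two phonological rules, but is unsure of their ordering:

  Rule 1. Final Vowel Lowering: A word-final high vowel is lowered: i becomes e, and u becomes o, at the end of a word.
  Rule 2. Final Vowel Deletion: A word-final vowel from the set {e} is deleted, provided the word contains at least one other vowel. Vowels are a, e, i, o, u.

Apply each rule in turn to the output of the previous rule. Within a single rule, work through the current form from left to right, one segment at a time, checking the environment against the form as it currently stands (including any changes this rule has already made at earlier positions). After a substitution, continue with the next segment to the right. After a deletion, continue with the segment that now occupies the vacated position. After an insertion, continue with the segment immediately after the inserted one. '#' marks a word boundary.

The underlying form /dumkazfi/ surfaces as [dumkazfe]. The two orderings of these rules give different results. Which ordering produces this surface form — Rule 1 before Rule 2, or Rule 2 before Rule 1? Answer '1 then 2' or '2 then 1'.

2 then 1

Order 1 then 2:
  1 Final Vowel Lowering: [dumkazfi] → [dumkazfe]
  2 Final Vowel Deletion: [dumkazfe] → [dumkazf]
  result: [dumkazf]
Order 2 then 1:
  2 Final Vowel Deletion: no change — [dumkazfi]
  1 Final Vowel Lowering: [dumkazfi] → [dumkazfe]
  result: [dumkazfe]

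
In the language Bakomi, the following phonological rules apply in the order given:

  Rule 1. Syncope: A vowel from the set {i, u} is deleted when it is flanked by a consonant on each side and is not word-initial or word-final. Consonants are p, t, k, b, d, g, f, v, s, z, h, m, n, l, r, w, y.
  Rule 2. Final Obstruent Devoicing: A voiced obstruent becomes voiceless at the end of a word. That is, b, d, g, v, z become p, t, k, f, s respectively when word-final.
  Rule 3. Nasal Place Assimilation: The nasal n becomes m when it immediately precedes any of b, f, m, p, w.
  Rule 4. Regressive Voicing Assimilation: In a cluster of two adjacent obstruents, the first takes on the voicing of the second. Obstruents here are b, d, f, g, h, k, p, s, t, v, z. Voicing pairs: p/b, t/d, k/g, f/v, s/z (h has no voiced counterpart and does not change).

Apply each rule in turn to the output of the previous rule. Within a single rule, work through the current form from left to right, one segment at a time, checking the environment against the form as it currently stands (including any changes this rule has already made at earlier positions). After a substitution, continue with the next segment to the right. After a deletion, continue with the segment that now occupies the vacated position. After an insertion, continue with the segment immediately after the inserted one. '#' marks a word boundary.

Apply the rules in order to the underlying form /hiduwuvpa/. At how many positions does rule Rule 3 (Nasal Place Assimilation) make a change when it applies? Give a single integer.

Rule 1 Syncope: [hiduwuvpa] → [hdwvpa]
Rule 2 Final Obstruent Devoicing: no change — [hdwvpa]
Rule 3 Nasal Place Assimilation: no change — [hdwvpa]
Rule 4 Regressive Voicing Assimilation: [hdwvpa] → [hdwfpa]
Rule Rule 3 changed 0 position(s).

0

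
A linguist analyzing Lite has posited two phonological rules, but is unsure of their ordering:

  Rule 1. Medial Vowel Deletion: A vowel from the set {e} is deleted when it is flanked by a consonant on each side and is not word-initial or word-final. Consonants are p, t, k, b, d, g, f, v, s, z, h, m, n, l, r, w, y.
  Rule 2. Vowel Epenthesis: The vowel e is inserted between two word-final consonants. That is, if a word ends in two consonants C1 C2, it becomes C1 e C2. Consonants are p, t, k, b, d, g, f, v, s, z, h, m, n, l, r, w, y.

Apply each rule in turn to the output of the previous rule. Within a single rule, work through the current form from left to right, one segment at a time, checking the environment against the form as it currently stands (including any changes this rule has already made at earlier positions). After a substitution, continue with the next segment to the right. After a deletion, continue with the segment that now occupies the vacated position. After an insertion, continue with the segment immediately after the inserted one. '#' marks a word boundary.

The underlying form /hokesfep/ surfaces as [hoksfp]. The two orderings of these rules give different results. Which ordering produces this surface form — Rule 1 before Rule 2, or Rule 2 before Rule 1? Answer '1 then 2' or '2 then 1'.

2 then 1

Order 1 then 2:
  1 Medial Vowel Deletion: [hokesfep] → [hoksfp]
  2 Vowel Epenthesis: [hoksfp] → [hoksfep]
  result: [hoksfep]
Order 2 then 1:
  2 Vowel Epenthesis: no change — [hokesfep]
  1 Medial Vowel Deletion: [hokesfep] → [hoksfp]
  result: [hoksfp]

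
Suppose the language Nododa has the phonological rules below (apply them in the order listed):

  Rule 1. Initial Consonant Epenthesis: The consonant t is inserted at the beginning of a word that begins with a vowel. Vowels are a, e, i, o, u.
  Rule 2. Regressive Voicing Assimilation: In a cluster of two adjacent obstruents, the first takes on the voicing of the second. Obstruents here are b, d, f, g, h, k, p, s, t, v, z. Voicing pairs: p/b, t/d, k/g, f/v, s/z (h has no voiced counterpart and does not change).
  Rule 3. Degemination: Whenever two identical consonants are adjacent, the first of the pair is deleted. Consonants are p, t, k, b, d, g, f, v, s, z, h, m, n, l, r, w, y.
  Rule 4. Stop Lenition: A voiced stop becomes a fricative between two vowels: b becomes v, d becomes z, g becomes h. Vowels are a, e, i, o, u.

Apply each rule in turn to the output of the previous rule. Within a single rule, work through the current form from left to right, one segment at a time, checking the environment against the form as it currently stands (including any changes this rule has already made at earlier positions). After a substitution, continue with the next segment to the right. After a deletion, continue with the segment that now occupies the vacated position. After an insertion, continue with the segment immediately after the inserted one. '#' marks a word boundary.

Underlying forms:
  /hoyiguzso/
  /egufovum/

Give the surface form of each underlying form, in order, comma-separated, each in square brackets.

[hoyihuso], [tehufovum]

/hoyiguzso/:
  Rule 1 Initial Consonant Epenthesis: no change — [hoyiguzso]
  Rule 2 Regressive Voicing Assimilation: [hoyiguzso] → [hoyigusso]
  Rule 3 Degemination: [hoyigusso] → [hoyiguso]
  Rule 4 Stop Lenition: [hoyiguso] → [hoyihuso]
/egufovum/:
  Rule 1 Initial Consonant Epenthesis: [egufovum] → [tegufovum]
  Rule 2 Regressive Voicing Assimilation: no change — [tegufovum]
  Rule 3 Degemination: no change — [tegufovum]
  Rule 4 Stop Lenition: [tegufovum] → [tehufovum]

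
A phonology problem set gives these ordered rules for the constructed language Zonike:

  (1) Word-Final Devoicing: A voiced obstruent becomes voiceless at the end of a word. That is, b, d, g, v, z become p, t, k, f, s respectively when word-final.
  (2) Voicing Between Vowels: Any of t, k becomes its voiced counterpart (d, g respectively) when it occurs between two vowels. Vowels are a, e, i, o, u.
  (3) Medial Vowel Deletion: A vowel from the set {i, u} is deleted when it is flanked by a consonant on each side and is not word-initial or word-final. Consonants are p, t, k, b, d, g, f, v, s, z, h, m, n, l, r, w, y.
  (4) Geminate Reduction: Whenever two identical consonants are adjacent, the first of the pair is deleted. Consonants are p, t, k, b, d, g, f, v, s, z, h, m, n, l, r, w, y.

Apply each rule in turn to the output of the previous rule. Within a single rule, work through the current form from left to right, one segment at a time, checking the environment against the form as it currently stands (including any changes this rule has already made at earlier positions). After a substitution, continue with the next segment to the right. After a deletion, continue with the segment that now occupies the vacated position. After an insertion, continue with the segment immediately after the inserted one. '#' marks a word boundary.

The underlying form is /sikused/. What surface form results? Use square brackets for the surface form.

[sgset]

(1) Word-Final Devoicing: [sikused] → [sikuset]
(2) Voicing Between Vowels: [sikuset] → [siguset]
(3) Medial Vowel Deletion: [siguset] → [sgset]
(4) Geminate Reduction: no change — [sgset]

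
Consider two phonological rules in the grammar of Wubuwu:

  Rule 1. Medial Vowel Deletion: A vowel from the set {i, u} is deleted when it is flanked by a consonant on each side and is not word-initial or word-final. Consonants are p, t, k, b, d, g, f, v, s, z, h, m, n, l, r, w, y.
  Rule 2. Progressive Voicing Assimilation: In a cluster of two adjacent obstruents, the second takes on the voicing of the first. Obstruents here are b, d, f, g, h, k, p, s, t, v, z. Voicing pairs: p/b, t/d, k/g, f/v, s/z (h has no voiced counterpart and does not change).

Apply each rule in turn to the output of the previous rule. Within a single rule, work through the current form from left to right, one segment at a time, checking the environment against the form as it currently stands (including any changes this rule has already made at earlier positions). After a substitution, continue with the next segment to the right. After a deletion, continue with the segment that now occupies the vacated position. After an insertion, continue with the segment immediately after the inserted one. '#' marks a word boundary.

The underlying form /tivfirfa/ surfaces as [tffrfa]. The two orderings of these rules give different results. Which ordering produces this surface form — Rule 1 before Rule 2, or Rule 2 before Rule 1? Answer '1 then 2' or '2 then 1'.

Order 1 then 2:
  1 Medial Vowel Deletion: [tivfirfa] → [tvfrfa]
  2 Progressive Voicing Assimilation: [tvfrfa] → [tffrfa]
  result: [tffrfa]
Order 2 then 1:
  2 Progressive Voicing Assimilation: [tivfirfa] → [tivvirfa]
  1 Medial Vowel Deletion: [tivvirfa] → [tvvrfa]
  result: [tvvrfa]

1 then 2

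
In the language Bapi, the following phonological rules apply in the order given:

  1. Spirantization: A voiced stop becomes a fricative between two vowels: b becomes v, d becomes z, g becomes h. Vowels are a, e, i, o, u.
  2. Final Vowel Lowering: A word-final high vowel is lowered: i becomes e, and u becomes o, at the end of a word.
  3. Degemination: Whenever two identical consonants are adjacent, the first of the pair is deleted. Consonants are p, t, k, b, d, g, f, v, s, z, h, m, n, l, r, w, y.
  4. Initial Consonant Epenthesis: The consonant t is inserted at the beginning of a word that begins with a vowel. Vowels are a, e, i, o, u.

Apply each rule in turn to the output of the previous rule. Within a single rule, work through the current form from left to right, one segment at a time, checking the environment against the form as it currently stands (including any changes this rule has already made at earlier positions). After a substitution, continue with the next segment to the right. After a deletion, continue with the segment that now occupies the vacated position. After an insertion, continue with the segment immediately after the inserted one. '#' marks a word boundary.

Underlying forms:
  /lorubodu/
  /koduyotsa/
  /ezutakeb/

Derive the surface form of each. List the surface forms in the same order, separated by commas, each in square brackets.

[loruvozo], [kozuyotsa], [tezutakeb]

/lorubodu/:
  1 Spirantization: [lorubodu] → [loruvozu]
  2 Final Vowel Lowering: [loruvozu] → [loruvozo]
  3 Degemination: no change — [loruvozo]
  4 Initial Consonant Epenthesis: no change — [loruvozo]
/koduyotsa/:
  1 Spirantization: [koduyotsa] → [kozuyotsa]
  2 Final Vowel Lowering: no change — [kozuyotsa]
  3 Degemination: no change — [kozuyotsa]
  4 Initial Consonant Epenthesis: no change — [kozuyotsa]
/ezutakeb/:
  1 Spirantization: no change — [ezutakeb]
  2 Final Vowel Lowering: no change — [ezutakeb]
  3 Degemination: no change — [ezutakeb]
  4 Initial Consonant Epenthesis: [ezutakeb] → [tezutakeb]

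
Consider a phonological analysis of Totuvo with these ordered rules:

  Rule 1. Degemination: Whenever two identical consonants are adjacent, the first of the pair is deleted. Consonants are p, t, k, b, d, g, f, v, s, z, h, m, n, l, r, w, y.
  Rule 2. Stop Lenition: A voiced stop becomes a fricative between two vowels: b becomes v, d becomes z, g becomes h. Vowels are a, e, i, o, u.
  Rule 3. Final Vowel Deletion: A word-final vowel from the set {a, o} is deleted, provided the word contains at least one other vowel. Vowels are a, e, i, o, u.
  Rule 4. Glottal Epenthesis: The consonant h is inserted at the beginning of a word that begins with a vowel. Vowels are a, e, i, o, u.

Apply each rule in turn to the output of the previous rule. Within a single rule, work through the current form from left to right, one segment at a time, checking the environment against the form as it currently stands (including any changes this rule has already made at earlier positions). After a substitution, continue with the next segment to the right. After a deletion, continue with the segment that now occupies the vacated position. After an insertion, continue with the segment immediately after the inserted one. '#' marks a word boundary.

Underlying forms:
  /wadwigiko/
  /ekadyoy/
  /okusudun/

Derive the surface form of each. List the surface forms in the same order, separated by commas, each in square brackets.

[wadwihik], [hekadyoy], [hokusuzun]

/wadwigiko/:
  Rule 1 Degemination: no change — [wadwigiko]
  Rule 2 Stop Lenition: [wadwigiko] → [wadwihiko]
  Rule 3 Final Vowel Deletion: [wadwihiko] → [wadwihik]
  Rule 4 Glottal Epenthesis: no change — [wadwihik]
/ekadyoy/:
  Rule 1 Degemination: no change — [ekadyoy]
  Rule 2 Stop Lenition: no change — [ekadyoy]
  Rule 3 Final Vowel Deletion: no change — [ekadyoy]
  Rule 4 Glottal Epenthesis: [ekadyoy] → [hekadyoy]
/okusudun/:
  Rule 1 Degemination: no change — [okusudun]
  Rule 2 Stop Lenition: [okusudun] → [okusuzun]
  Rule 3 Final Vowel Deletion: no change — [okusuzun]
  Rule 4 Glottal Epenthesis: [okusuzun] → [hokusuzun]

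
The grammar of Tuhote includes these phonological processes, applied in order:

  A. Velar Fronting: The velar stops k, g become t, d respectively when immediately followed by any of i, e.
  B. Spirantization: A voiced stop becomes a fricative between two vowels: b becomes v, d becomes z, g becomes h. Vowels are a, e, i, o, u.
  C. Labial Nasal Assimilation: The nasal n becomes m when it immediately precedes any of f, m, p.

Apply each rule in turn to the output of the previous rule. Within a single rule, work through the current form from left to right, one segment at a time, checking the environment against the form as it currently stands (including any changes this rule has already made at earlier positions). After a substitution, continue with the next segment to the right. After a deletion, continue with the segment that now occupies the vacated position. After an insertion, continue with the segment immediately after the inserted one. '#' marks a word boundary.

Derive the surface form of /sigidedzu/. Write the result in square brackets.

A Velar Fronting: [sigidedzu] → [sididedzu]
B Spirantization: [sididedzu] → [sizizedzu]
C Labial Nasal Assimilation: no change — [sizizedzu]

[sizizedzu]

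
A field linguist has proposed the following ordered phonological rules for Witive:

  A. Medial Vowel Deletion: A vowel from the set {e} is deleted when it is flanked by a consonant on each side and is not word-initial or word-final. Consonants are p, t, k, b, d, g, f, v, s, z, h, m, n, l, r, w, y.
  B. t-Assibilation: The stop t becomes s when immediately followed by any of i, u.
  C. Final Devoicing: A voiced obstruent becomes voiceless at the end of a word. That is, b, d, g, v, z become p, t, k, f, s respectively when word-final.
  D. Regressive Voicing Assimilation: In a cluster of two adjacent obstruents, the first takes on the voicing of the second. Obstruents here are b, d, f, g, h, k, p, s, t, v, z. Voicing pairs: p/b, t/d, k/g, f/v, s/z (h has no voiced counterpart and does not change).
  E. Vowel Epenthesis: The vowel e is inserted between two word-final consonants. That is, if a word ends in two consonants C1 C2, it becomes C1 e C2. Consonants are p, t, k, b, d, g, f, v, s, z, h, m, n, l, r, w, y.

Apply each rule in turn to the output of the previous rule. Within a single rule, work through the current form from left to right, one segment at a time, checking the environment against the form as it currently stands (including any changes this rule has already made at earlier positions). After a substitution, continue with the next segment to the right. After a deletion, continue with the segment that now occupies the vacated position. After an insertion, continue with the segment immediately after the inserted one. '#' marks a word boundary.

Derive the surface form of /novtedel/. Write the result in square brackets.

A Medial Vowel Deletion: [novtedel] → [novtdl]
B t-Assibilation: no change — [novtdl]
C Final Devoicing: no change — [novtdl]
D Regressive Voicing Assimilation: [novtdl] → [nofddl]
E Vowel Epenthesis: [nofddl] → [nofddel]

[nofddel]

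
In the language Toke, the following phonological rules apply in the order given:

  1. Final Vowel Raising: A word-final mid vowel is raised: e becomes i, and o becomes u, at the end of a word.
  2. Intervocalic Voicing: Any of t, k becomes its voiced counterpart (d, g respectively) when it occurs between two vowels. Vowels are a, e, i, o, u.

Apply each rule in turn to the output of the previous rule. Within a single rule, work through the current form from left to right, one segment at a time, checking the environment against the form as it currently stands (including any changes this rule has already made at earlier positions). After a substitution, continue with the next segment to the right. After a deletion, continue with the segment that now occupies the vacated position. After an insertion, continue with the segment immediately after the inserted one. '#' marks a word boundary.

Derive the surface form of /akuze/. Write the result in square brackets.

1 Final Vowel Raising: [akuze] → [akuzi]
2 Intervocalic Voicing: [akuzi] → [aguzi]

[aguzi]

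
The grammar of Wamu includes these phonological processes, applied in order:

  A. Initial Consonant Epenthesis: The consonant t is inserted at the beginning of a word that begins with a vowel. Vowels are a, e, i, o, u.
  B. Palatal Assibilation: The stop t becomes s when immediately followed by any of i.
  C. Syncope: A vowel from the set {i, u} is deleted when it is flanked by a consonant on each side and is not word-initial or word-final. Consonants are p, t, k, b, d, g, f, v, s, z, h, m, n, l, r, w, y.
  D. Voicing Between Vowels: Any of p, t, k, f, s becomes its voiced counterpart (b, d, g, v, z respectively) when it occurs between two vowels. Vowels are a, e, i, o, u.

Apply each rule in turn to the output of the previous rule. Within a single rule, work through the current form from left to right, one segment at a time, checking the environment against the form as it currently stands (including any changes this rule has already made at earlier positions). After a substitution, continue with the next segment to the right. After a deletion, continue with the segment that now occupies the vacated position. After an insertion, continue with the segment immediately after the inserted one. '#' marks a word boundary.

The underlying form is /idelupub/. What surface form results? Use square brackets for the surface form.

[sdelpb]

A Initial Consonant Epenthesis: [idelupub] → [tidelupub]
B Palatal Assibilation: [tidelupub] → [sidelupub]
C Syncope: [sidelupub] → [sdelpb]
D Voicing Between Vowels: no change — [sdelpb]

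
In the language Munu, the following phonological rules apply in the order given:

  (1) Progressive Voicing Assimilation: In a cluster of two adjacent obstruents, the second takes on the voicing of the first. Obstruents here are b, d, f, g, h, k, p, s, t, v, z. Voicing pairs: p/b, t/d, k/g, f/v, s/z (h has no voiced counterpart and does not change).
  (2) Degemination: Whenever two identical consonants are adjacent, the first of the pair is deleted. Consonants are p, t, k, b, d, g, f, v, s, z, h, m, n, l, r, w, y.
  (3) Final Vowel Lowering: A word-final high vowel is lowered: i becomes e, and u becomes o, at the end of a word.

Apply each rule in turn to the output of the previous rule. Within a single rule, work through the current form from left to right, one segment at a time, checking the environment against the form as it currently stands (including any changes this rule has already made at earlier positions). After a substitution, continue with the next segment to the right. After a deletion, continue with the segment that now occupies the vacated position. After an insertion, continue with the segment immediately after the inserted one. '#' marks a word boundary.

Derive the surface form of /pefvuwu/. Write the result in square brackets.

(1) Progressive Voicing Assimilation: [pefvuwu] → [peffuwu]
(2) Degemination: [peffuwu] → [pefuwu]
(3) Final Vowel Lowering: [pefuwu] → [pefuwo]

[pefuwo]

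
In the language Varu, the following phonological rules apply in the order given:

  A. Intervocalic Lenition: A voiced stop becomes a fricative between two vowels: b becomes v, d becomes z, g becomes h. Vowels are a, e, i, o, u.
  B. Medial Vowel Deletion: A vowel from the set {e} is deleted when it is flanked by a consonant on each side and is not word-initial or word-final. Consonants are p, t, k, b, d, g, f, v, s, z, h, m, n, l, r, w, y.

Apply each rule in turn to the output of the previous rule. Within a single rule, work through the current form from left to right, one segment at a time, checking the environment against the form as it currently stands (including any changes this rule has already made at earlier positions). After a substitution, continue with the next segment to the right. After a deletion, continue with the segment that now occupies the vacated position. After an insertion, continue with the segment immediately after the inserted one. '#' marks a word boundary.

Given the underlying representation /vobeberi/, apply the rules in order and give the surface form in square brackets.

[vovvri]

A Intervocalic Lenition: [vobeberi] → [voveveri]
B Medial Vowel Deletion: [voveveri] → [vovvri]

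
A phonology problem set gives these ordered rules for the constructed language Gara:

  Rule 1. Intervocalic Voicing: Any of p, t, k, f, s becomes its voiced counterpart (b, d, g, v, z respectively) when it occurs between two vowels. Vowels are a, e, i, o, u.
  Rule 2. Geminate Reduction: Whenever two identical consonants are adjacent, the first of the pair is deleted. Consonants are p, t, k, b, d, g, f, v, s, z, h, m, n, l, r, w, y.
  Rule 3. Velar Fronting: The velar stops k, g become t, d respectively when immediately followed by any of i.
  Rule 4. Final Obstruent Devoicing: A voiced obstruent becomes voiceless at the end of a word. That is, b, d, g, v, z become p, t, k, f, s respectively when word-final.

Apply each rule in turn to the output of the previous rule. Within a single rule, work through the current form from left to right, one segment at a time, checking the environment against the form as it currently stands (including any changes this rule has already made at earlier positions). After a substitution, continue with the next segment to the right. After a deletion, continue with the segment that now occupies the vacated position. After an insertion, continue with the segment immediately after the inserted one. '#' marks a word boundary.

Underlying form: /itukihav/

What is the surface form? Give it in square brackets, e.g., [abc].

[idudihaf]

Rule 1 Intervocalic Voicing: [itukihav] → [idugihav]
Rule 2 Geminate Reduction: no change — [idugihav]
Rule 3 Velar Fronting: [idugihav] → [idudihav]
Rule 4 Final Obstruent Devoicing: [idudihav] → [idudihaf]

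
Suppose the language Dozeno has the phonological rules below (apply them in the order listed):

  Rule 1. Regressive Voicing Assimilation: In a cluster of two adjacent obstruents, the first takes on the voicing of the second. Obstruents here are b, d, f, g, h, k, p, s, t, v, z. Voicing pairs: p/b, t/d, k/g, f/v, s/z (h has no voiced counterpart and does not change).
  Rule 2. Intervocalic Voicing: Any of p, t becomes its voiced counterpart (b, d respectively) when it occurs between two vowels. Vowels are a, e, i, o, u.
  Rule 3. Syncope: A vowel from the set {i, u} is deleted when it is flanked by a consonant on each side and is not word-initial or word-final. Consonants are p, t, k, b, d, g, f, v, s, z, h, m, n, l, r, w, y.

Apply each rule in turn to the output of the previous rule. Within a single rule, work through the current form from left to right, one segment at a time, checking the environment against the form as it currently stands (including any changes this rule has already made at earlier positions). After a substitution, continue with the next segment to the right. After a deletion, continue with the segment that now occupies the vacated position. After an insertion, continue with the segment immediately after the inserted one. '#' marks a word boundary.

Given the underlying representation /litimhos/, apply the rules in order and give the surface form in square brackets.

[ldmhos]

Rule 1 Regressive Voicing Assimilation: no change — [litimhos]
Rule 2 Intervocalic Voicing: [litimhos] → [lidimhos]
Rule 3 Syncope: [lidimhos] → [ldmhos]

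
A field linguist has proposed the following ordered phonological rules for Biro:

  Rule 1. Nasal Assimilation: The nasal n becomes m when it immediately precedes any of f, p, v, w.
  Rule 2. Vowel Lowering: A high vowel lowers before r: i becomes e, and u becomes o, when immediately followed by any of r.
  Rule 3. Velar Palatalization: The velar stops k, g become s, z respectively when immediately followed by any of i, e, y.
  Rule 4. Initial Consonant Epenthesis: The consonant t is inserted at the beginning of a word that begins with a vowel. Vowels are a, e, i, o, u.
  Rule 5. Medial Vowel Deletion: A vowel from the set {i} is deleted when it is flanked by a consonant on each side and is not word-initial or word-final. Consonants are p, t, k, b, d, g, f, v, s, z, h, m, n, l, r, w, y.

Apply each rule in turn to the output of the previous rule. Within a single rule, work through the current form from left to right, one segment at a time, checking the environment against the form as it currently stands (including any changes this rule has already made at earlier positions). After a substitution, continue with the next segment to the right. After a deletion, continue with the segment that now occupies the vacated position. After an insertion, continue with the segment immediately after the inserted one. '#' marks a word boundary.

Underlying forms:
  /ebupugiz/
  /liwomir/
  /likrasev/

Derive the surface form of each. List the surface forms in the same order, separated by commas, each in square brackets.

/ebupugiz/:
  Rule 1 Nasal Assimilation: no change — [ebupugiz]
  Rule 2 Vowel Lowering: no change — [ebupugiz]
  Rule 3 Velar Palatalization: [ebupugiz] → [ebupuziz]
  Rule 4 Initial Consonant Epenthesis: [ebupuziz] → [tebupuziz]
  Rule 5 Medial Vowel Deletion: [tebupuziz] → [tebupuzz]
/liwomir/:
  Rule 1 Nasal Assimilation: no change — [liwomir]
  Rule 2 Vowel Lowering: [liwomir] → [liwomer]
  Rule 3 Velar Palatalization: no change — [liwomer]
  Rule 4 Initial Consonant Epenthesis: no change — [liwomer]
  Rule 5 Medial Vowel Deletion: [liwomer] → [lwomer]
/likrasev/:
  Rule 1 Nasal Assimilation: no change — [likrasev]
  Rule 2 Vowel Lowering: no change — [likrasev]
  Rule 3 Velar Palatalization: no change — [likrasev]
  Rule 4 Initial Consonant Epenthesis: no change — [likrasev]
  Rule 5 Medial Vowel Deletion: [likrasev] → [lkrasev]

[tebupuzz], [lwomer], [lkrasev]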